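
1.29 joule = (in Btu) 0.001223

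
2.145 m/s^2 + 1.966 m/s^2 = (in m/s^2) 4.111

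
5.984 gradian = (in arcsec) 1.939e+04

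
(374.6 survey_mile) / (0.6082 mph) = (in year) 0.07031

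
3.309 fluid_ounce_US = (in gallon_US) 0.02585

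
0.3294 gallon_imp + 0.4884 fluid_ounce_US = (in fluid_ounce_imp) 53.21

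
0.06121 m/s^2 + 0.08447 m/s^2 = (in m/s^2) 0.1457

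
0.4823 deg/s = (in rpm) 0.08038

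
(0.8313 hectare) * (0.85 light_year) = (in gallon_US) 1.766e+22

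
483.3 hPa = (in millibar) 483.3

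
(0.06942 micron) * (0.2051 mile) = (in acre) 5.662e-09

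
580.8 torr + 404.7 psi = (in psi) 415.9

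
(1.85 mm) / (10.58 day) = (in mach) 5.944e-12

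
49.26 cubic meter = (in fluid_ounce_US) 1.666e+06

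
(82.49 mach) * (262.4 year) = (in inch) 9.151e+15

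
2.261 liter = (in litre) 2.261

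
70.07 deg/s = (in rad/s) 1.223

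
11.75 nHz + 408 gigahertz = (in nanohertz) 4.08e+20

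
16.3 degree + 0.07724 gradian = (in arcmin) 982.2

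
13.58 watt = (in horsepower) 0.01821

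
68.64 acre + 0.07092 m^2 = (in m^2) 2.778e+05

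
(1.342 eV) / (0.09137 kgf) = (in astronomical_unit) 1.604e-30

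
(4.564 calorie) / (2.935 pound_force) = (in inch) 57.58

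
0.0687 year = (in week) 3.582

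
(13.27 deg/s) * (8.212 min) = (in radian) 114.1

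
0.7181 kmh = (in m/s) 0.1995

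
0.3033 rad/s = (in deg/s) 17.38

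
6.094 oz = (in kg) 0.1728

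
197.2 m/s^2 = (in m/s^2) 197.2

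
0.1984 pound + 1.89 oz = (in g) 143.6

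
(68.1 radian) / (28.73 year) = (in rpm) 7.178e-07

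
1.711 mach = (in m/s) 582.6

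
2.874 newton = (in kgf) 0.2931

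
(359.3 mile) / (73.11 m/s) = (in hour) 2.197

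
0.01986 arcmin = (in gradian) 0.0003678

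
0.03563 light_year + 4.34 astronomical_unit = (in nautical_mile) 1.824e+11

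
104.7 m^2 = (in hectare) 0.01047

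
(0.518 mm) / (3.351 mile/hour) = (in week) 5.717e-10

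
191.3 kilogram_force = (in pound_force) 421.7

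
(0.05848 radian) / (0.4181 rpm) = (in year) 4.235e-08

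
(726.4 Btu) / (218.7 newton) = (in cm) 3.504e+05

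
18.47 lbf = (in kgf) 8.378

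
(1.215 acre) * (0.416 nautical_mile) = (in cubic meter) 3.788e+06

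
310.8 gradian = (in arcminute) 1.678e+04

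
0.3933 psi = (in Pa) 2712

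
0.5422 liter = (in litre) 0.5422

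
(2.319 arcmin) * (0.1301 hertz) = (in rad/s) 8.776e-05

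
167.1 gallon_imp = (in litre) 759.7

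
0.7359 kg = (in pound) 1.622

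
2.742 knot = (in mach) 0.004143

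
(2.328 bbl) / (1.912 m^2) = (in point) 548.7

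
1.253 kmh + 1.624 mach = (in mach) 1.625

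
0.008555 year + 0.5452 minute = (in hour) 74.95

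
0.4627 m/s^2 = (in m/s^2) 0.4627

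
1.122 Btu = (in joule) 1184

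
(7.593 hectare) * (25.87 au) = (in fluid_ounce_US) 9.936e+21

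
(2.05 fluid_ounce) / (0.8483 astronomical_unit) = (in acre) 1.18e-19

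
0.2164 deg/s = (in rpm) 0.03607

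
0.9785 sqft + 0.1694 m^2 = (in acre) 6.432e-05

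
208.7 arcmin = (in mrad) 60.71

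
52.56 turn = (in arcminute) 1.135e+06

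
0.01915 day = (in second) 1655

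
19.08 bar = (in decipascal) 1.908e+07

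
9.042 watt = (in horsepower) 0.01213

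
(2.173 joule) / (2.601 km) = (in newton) 0.0008354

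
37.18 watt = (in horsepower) 0.04986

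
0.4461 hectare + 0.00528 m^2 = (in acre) 1.102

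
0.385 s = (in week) 6.366e-07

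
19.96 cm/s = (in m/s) 0.1996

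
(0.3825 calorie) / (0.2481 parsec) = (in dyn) 2.09e-11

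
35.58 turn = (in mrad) 2.236e+05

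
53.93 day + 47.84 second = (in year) 0.1478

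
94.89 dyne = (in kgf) 9.676e-05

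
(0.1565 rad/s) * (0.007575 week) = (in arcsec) 1.479e+08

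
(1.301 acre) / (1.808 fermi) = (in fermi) 2.912e+33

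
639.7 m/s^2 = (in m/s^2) 639.7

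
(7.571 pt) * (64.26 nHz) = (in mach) 5.041e-13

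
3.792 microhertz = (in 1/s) 3.792e-06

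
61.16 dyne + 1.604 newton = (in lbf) 0.3607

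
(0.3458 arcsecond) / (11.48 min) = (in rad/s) 2.434e-09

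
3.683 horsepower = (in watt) 2746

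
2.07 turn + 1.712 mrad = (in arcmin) 4.472e+04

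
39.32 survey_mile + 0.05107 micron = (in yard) 6.92e+04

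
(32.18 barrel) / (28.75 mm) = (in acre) 0.04397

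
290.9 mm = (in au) 1.945e-12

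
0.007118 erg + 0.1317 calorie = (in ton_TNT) 1.317e-10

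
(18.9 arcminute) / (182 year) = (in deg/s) 5.488e-11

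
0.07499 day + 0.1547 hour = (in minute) 117.3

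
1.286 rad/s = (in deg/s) 73.68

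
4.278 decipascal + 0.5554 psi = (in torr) 28.73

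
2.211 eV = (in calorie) 8.467e-20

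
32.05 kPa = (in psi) 4.648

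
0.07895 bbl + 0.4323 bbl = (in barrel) 0.5113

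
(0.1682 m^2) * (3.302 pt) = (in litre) 0.1959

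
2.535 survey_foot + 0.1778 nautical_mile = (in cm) 3.301e+04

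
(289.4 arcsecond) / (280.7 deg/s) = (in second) 0.0002864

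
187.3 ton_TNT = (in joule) 7.837e+11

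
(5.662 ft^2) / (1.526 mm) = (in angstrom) 3.447e+12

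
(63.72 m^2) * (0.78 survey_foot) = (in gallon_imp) 3332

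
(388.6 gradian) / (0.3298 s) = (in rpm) 176.7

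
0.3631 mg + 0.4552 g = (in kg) 0.0004556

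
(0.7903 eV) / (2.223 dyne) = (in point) 1.615e-11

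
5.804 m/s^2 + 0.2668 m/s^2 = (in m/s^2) 6.071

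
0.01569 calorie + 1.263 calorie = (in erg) 5.35e+07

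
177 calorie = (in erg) 7.406e+09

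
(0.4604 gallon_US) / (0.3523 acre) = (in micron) 1.222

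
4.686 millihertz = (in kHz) 4.686e-06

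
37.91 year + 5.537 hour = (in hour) 3.321e+05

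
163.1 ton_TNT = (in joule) 6.824e+11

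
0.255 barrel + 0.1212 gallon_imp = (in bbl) 0.2585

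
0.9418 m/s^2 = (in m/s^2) 0.9418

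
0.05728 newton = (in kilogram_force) 0.005841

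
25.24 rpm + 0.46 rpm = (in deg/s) 154.2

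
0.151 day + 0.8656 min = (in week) 0.02166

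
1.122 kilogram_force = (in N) 11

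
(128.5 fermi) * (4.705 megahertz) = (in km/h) 2.177e-06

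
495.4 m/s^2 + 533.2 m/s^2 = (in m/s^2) 1029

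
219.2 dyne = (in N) 0.002192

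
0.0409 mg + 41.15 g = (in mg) 4.115e+04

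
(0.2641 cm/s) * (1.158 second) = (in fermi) 3.058e+12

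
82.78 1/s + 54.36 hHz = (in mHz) 5.519e+06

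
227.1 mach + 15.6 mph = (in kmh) 2.784e+05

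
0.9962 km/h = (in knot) 0.5379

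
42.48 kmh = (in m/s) 11.8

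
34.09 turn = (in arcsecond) 4.418e+07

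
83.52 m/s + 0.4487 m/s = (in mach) 0.2466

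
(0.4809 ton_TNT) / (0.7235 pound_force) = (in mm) 6.252e+11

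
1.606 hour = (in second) 5782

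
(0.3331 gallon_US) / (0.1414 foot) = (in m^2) 0.02926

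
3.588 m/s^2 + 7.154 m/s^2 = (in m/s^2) 10.74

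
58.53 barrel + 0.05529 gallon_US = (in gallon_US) 2458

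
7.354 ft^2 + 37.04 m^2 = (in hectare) 0.003772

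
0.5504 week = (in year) 0.01056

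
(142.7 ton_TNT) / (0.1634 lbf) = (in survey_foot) 2.695e+12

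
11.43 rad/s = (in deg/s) 654.9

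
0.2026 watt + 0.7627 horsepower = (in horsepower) 0.763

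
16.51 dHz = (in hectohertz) 0.01651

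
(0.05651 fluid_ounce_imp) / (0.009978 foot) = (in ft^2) 0.005683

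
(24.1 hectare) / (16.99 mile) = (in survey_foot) 28.92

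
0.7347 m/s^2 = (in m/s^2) 0.7347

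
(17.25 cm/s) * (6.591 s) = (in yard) 1.243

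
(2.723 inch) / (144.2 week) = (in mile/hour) 1.774e-09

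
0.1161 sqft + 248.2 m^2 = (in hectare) 0.02482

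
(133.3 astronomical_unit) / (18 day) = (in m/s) 1.282e+07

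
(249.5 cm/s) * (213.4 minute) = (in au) 2.135e-07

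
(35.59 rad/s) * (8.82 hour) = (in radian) 1.13e+06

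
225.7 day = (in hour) 5417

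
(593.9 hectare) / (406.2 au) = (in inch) 3.848e-06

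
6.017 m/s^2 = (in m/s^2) 6.017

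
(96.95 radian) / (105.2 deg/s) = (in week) 8.731e-05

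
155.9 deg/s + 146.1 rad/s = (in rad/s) 148.8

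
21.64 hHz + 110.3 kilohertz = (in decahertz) 1.125e+04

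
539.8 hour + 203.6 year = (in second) 6.423e+09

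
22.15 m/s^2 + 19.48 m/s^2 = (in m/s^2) 41.63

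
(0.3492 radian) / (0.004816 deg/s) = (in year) 0.0001317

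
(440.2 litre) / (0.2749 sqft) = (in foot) 56.55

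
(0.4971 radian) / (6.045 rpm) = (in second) 0.7853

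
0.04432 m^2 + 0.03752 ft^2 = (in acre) 1.181e-05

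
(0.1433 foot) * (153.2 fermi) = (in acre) 1.653e-18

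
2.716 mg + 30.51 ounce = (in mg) 8.649e+05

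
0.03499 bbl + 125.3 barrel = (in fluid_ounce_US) 6.738e+05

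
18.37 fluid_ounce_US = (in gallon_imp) 0.1195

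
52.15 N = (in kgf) 5.318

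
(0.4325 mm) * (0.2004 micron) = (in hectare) 8.667e-15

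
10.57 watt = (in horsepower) 0.01417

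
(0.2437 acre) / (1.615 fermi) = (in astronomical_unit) 4.082e+06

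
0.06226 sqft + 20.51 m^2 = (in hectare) 0.002052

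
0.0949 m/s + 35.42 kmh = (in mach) 0.02917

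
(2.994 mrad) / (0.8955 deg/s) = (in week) 3.167e-07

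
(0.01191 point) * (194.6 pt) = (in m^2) 2.884e-07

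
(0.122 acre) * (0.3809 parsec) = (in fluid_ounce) 1.962e+23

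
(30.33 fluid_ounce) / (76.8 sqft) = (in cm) 0.01257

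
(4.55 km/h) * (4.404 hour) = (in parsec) 6.494e-13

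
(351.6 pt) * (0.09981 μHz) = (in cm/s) 1.238e-06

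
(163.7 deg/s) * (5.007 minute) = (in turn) 136.6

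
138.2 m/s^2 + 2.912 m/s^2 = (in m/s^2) 141.1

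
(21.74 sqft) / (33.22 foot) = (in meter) 0.1995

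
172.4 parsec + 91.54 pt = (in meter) 5.32e+18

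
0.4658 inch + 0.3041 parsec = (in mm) 9.384e+18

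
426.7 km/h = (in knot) 230.4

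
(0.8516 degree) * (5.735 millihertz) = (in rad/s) 8.524e-05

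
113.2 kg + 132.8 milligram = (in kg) 113.2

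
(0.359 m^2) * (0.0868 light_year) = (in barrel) 1.854e+15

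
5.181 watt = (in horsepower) 0.006948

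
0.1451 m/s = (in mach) 0.0004261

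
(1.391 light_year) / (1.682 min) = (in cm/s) 1.304e+16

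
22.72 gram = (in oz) 0.8014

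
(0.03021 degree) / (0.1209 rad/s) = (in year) 1.383e-10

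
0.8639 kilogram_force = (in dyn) 8.472e+05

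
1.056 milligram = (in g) 0.001056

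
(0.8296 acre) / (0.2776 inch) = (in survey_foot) 1.562e+06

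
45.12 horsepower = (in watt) 3.365e+04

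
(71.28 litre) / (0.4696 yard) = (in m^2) 0.166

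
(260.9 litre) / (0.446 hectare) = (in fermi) 5.85e+10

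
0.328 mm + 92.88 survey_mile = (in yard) 1.635e+05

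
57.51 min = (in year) 0.0001094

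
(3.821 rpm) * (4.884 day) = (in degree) 9.674e+06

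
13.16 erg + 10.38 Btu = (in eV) 6.835e+22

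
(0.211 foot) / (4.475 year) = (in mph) 1.019e-09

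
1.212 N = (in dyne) 1.212e+05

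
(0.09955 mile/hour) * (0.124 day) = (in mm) 4.768e+05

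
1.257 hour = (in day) 0.05237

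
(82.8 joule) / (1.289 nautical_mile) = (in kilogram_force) 0.003537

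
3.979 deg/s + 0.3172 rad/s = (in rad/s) 0.3866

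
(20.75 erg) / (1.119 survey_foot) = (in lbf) 1.368e-06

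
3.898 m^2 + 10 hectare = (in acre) 24.71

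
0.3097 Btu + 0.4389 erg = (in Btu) 0.3097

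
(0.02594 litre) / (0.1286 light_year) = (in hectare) 2.132e-24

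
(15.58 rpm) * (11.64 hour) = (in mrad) 6.837e+07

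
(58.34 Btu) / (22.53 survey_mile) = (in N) 1.698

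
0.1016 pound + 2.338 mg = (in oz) 1.626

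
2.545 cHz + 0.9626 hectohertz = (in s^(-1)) 96.29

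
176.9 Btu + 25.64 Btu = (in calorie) 5.107e+04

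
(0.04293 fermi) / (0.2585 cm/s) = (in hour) 4.613e-18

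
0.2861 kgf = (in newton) 2.806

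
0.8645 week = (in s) 5.228e+05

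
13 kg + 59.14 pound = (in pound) 87.8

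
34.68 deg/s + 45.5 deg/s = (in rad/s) 1.399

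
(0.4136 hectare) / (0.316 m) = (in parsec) 4.242e-13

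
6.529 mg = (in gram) 0.006529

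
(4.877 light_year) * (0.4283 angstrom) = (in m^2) 1.976e+06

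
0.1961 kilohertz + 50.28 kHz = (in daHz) 5048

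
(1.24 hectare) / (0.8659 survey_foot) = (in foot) 1.541e+05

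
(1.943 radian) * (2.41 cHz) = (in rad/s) 0.04683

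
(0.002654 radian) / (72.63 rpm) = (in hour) 9.693e-08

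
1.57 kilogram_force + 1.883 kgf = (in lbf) 7.613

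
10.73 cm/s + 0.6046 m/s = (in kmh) 2.563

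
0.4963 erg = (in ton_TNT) 1.186e-17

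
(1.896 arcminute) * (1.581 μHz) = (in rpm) 8.327e-09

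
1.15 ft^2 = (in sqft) 1.15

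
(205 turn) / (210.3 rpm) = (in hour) 0.01625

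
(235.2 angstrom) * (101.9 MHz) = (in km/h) 8.628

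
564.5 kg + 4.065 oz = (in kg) 564.6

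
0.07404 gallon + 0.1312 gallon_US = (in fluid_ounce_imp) 27.34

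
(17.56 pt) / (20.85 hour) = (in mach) 2.424e-10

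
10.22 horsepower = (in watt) 7621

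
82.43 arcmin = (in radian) 0.02398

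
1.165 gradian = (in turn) 0.002913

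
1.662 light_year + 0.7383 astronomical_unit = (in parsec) 0.5096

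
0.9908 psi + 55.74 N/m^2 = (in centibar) 6.887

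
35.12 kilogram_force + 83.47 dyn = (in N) 344.4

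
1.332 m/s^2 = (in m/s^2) 1.332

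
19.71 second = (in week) 3.259e-05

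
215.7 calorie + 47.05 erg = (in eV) 5.633e+21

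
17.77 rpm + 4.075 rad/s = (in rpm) 56.68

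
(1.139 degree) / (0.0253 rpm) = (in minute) 0.1251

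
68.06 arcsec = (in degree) 0.01891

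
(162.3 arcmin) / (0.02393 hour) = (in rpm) 0.005233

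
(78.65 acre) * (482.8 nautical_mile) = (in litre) 2.846e+14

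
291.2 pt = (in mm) 102.7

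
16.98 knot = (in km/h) 31.45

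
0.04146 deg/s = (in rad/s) 0.0007236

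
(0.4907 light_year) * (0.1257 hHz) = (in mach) 1.714e+14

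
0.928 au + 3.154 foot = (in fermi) 1.388e+26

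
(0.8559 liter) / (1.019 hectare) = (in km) 8.399e-11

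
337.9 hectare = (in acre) 835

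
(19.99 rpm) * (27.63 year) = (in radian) 1.824e+09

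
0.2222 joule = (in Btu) 0.0002106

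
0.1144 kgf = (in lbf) 0.2522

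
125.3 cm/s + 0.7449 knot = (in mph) 3.66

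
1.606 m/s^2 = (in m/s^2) 1.606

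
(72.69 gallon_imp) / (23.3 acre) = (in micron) 3.505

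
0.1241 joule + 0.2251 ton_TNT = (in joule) 9.418e+08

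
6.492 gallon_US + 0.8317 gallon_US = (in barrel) 0.1744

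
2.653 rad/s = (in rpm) 25.33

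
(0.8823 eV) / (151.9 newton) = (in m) 9.306e-22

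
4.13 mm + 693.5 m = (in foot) 2275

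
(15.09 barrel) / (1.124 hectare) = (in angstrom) 2.134e+06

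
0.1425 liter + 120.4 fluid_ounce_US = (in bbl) 0.02329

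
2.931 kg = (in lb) 6.462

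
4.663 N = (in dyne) 4.663e+05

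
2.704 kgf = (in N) 26.52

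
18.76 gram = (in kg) 0.01876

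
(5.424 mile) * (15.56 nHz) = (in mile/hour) 0.0003038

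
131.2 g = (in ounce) 4.628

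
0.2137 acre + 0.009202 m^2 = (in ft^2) 9309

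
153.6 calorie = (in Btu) 0.6091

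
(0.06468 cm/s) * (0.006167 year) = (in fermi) 1.258e+17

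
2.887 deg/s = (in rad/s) 0.05039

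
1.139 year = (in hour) 9978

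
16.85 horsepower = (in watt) 1.257e+04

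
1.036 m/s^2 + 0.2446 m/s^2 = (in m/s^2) 1.281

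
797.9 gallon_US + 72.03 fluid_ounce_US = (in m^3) 3.023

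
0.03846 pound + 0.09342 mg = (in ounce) 0.6154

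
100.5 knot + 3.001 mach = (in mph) 2401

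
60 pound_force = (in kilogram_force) 27.22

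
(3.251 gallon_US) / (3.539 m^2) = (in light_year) 3.676e-19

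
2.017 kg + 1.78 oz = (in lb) 4.558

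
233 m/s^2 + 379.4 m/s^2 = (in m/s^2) 612.4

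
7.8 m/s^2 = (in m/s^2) 7.8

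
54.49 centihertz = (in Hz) 0.5449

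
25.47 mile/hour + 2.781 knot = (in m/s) 12.82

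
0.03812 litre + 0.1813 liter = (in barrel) 0.00138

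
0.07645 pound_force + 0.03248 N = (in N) 0.3725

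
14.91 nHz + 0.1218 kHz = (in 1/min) 7308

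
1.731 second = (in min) 0.02885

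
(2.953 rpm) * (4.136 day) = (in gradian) 7.035e+06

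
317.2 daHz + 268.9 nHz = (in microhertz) 3.172e+09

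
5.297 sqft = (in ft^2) 5.297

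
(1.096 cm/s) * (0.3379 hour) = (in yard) 14.58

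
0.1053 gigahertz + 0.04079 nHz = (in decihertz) 1.053e+09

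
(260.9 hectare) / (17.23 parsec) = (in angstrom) 0.04907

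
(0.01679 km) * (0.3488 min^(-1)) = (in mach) 0.0002867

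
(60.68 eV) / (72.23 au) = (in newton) 8.997e-31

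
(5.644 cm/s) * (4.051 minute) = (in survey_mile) 0.008524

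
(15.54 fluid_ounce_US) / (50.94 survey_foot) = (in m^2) 2.96e-05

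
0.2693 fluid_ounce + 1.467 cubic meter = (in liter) 1467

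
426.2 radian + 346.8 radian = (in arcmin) 2.657e+06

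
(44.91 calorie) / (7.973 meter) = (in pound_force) 5.298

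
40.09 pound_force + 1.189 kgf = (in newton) 190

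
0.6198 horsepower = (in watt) 462.2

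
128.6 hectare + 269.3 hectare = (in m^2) 3.979e+06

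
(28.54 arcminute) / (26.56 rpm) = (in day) 3.455e-08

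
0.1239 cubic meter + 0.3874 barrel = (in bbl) 1.167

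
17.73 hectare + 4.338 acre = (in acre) 48.15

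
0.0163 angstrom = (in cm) 1.63e-10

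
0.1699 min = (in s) 10.19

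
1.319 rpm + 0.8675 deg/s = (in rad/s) 0.1533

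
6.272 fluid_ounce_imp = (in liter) 0.1782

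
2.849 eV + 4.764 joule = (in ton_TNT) 1.139e-09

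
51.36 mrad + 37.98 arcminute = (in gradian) 3.973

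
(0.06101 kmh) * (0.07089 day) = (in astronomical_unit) 6.939e-10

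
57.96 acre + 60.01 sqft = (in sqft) 2.525e+06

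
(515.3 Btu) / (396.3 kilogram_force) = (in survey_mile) 0.08692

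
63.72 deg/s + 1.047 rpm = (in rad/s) 1.222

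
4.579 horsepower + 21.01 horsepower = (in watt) 1.908e+04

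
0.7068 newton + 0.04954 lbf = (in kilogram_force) 0.09454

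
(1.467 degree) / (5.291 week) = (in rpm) 7.641e-08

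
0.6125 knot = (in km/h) 1.134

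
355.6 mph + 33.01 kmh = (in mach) 0.4938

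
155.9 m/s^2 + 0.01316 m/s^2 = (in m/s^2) 155.9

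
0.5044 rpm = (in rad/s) 0.05282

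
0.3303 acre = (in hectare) 0.1337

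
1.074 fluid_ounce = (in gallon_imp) 0.006987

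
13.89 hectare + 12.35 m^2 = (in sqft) 1.495e+06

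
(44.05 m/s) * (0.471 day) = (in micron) 1.793e+12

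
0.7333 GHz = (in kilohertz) 7.333e+05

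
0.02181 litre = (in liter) 0.02181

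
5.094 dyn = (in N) 5.094e-05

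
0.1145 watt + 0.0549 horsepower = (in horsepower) 0.05505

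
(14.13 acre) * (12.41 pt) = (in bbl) 1575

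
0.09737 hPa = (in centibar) 0.009737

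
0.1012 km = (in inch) 3984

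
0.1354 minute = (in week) 1.343e-05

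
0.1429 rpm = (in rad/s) 0.01496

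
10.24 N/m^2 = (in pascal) 10.24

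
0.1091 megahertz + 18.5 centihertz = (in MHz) 0.1091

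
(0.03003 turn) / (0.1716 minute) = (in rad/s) 0.01833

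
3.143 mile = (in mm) 5.058e+06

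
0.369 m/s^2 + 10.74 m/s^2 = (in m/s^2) 11.11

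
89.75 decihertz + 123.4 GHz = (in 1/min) 7.404e+12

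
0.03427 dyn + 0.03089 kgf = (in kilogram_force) 0.03089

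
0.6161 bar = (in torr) 462.1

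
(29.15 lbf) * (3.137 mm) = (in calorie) 0.09722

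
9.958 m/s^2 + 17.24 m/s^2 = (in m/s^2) 27.2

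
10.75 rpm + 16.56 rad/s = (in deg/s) 1013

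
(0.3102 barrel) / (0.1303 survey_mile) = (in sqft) 0.002532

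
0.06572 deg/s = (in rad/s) 0.001147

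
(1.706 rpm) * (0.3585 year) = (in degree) 1.157e+08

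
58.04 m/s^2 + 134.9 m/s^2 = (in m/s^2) 192.9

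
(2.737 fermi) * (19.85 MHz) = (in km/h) 1.956e-07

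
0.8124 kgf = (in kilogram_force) 0.8124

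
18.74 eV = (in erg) 3.002e-11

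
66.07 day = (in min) 9.514e+04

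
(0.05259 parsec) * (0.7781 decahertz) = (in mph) 2.825e+16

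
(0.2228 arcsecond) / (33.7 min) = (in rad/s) 5.342e-10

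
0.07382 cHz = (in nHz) 7.382e+05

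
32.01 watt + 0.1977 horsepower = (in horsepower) 0.2406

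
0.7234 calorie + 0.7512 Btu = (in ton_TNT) 1.901e-07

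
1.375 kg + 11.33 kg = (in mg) 1.27e+07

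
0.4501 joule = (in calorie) 0.1076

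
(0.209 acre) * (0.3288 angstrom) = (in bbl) 1.749e-07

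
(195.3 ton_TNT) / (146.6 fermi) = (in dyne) 5.574e+29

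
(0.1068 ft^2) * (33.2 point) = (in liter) 0.1162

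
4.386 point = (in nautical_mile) 8.355e-07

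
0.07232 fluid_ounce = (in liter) 0.002139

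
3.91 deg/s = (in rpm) 0.6517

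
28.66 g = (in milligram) 2.866e+04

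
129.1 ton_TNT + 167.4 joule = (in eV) 3.371e+30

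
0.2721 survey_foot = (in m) 0.08294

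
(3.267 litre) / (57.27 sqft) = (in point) 1.741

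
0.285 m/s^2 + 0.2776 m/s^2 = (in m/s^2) 0.5626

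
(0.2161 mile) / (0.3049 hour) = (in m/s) 0.3168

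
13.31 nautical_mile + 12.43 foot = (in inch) 9.706e+05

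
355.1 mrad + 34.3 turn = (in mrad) 2.159e+05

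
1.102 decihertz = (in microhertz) 1.102e+05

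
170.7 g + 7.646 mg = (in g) 170.7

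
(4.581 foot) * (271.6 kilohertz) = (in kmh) 1.365e+06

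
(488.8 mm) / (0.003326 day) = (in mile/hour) 0.003805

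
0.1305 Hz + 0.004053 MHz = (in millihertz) 4.053e+06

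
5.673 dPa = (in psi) 8.228e-05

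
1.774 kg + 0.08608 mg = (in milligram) 1.774e+06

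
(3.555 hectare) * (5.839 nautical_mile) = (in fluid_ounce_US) 1.3e+13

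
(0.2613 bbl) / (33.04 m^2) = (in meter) 0.001257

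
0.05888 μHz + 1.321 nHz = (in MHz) 6.02e-14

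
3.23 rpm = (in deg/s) 19.38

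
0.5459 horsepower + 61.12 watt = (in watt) 468.2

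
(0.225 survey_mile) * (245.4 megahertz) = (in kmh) 3.199e+11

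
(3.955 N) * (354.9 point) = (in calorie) 0.1183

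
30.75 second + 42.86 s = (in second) 73.61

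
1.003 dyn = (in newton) 1.003e-05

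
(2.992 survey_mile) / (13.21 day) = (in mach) 1.239e-05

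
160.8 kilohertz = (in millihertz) 1.608e+08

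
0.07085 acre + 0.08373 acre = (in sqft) 6734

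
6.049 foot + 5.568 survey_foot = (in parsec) 1.148e-16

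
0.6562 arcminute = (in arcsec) 39.37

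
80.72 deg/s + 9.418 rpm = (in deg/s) 137.2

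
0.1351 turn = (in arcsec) 1.751e+05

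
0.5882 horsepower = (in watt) 438.6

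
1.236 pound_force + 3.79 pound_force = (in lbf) 5.026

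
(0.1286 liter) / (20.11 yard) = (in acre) 1.728e-09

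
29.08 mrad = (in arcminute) 99.97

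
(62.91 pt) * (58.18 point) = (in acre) 1.126e-07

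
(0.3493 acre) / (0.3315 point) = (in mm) 1.209e+10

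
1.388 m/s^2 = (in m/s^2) 1.388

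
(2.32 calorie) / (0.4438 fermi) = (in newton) 2.187e+16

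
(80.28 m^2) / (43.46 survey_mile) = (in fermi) 1.148e+12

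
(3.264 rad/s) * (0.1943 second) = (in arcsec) 1.308e+05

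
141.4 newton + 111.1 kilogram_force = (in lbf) 276.7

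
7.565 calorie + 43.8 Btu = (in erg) 4.624e+11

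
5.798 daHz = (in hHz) 0.5798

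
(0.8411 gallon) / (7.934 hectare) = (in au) 2.683e-19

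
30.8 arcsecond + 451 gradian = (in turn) 1.128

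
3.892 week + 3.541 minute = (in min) 3.923e+04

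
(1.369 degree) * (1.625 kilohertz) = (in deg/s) 2225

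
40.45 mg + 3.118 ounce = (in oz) 3.119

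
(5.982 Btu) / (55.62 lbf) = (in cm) 2551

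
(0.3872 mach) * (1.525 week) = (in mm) 1.216e+11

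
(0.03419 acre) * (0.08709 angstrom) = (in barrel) 7.579e-09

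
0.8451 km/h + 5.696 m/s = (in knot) 11.53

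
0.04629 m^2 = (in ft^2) 0.4983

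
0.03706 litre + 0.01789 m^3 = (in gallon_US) 4.736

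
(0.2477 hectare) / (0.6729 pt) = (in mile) 6484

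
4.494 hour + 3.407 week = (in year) 0.06585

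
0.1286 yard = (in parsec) 3.811e-18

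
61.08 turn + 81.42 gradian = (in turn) 61.28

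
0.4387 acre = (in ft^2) 1.911e+04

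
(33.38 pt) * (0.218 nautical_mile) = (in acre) 0.001175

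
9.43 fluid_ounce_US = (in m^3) 0.0002789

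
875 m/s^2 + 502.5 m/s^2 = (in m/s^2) 1378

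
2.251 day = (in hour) 54.02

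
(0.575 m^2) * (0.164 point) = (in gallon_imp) 0.007318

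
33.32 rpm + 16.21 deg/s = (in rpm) 36.02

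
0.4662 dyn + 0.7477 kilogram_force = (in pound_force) 1.648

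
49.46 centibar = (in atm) 0.4881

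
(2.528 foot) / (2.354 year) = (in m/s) 1.038e-08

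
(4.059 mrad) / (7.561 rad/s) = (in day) 6.213e-09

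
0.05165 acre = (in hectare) 0.0209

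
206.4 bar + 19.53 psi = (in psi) 3013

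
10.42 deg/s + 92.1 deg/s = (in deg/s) 102.5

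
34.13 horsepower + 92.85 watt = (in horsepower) 34.25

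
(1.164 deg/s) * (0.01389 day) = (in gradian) 1552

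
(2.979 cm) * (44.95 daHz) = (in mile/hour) 29.95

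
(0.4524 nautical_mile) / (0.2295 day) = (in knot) 0.08214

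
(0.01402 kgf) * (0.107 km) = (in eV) 9.182e+19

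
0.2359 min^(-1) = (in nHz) 3.932e+06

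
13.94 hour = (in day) 0.5808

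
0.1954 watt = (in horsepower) 0.000262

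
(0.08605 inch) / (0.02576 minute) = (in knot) 0.002749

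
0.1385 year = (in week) 7.222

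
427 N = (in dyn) 4.27e+07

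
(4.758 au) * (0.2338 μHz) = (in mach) 488.7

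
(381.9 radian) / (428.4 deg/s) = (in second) 51.08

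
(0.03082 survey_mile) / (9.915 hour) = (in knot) 0.002701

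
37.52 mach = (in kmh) 4.599e+04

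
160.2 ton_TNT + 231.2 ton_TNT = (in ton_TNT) 391.4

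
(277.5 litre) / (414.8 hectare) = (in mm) 6.69e-05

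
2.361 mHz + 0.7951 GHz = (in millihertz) 7.951e+11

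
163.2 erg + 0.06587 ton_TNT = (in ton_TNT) 0.06587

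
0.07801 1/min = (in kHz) 1.3e-06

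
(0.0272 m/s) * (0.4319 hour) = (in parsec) 1.371e-15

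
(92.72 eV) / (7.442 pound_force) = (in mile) 2.788e-22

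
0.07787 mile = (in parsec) 4.061e-15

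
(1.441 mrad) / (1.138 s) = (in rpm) 0.01209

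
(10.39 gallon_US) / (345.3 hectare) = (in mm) 1.139e-05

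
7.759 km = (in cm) 7.759e+05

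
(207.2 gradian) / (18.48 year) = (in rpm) 5.333e-08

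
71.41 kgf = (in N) 700.3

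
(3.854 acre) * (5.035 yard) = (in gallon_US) 1.897e+07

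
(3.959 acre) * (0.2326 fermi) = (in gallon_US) 9.845e-10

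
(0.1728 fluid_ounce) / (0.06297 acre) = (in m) 2.005e-08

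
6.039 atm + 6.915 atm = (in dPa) 1.313e+07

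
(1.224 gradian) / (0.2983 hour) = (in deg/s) 0.001026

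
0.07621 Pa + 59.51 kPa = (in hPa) 595.1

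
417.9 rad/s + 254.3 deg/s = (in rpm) 4033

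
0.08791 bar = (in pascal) 8791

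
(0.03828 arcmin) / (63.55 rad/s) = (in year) 5.556e-15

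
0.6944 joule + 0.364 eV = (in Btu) 0.0006582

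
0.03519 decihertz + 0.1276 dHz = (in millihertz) 16.28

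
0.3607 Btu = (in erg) 3.806e+09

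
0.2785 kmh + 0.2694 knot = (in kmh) 0.7774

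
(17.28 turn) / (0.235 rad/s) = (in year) 1.465e-05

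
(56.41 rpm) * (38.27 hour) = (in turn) 1.295e+05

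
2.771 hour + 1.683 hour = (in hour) 4.454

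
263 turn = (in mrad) 1.652e+06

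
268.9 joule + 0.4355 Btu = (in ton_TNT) 1.741e-07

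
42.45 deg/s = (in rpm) 7.075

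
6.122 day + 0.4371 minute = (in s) 5.29e+05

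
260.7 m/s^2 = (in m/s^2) 260.7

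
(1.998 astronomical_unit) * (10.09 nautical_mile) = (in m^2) 5.585e+15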